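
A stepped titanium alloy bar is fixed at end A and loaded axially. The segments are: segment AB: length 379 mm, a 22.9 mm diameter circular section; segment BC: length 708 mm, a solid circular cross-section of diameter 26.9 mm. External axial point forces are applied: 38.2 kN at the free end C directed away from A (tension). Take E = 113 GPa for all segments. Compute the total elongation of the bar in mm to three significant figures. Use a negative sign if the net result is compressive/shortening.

Internal axial forces (sectioning from the free end, tension +): N_BC = 38.2 kN, N_AB = 38.2 kN.
A_AB = 411.9 mm².
A_BC = 568.3 mm².
δ_AB = 38200·379/(411.9·113000) = 0.3111 mm
δ_BC = 38200·708/(568.3·113000) = 0.4211 mm
δ = Σδ_i = 0.7322 mm.

0.732 mm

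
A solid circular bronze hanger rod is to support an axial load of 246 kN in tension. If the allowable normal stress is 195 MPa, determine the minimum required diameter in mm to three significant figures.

Required area A ≥ P/σ_allow = 246000/195 = 1262 mm².
For a solid circular section, d ≥ √(4A/π) = 40.08 mm.

40.1 mm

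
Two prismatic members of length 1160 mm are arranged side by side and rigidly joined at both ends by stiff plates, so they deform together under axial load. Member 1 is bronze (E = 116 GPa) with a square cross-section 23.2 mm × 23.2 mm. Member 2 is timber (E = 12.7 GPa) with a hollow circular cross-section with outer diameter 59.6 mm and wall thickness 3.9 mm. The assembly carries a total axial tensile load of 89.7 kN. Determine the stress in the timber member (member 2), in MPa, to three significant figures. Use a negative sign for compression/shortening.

A_1 = 538.2 mm².
A_2 = 682.4 mm².
Equal strain + equilibrium ⇒ each member carries load in proportion to AE: A₁E₁ = 62440000 N, A₂E₂ = 8667000 N, ΣAE = 71100000 N.
σ₂ = P·E₂/ΣAE = 89700·12700/71100000 = 16.02 MPa.

16.0 MPa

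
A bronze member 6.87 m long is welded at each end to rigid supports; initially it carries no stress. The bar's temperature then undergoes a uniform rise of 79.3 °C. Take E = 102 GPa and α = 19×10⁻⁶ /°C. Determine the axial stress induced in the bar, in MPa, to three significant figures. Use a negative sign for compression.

Free thermal expansion αLΔT = 19e-6 · 6870 · 79.3 = 10.35 mm.
The walls impose strain ε = −(10.35)/6870 = -1.5067e-03; σ = Eε = 102000 · -1.5067e-03 = -153.7 MPa.

-154 MPa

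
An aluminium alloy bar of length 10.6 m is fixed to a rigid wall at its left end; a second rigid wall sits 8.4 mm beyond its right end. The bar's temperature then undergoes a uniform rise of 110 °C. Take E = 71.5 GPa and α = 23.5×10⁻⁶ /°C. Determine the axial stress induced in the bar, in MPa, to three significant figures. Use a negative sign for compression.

-128 MPa

Free thermal expansion αLΔT = 23.5e-6 · 10600 · 110 = 27.4 mm.
The walls engage after the gap closes; constrained expansion = 27.4 − 8.4 = 19 mm.
The walls impose strain ε = −(19)/10600 = -1.7925e-03; σ = Eε = 71500 · -1.7925e-03 = -128.2 MPa.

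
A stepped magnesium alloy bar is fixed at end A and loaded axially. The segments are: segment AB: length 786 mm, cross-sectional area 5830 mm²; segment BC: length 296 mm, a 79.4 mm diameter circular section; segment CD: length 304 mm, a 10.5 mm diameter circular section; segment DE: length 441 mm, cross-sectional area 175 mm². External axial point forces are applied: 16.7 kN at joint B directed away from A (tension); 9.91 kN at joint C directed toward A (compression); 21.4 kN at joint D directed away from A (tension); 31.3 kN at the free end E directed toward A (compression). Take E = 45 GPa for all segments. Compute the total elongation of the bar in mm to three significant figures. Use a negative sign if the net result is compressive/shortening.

Internal axial forces (sectioning from the free end, tension +): N_DE = -31.3 kN, N_CD = -9.9 kN, N_BC = -19.81 kN, N_AB = -3.11 kN.
A_BC = 4951 mm².
A_CD = 86.59 mm².
δ_AB = -3110·786/(5830·45000) = -0.009318 mm
δ_BC = -19810·296/(4951·45000) = -0.02632 mm
δ_CD = -9900·304/(86.59·45000) = -0.7724 mm
δ_DE = -31300·441/(175·45000) = -1.753 mm
δ = Σδ_i = -2.561 mm.

-2.56 mm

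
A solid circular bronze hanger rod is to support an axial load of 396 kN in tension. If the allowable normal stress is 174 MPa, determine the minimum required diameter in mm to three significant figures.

Required area A ≥ P/σ_allow = 396000/174 = 2276 mm².
For a solid circular section, d ≥ √(4A/π) = 53.83 mm.

53.8 mm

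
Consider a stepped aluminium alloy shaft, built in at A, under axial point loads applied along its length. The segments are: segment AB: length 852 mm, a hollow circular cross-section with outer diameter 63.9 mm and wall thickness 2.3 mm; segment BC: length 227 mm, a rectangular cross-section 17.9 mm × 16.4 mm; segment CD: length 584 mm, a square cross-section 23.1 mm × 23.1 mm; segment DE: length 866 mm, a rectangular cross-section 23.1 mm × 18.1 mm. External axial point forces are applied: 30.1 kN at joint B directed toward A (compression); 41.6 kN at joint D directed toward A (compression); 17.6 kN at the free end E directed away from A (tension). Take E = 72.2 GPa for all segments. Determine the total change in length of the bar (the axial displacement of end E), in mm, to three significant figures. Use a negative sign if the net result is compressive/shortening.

-1.55 mm

Internal axial forces (sectioning from the free end, tension +): N_DE = 17.6 kN, N_CD = -24 kN, N_BC = -24 kN, N_AB = -54.1 kN.
A_AB = 445.1 mm².
A_BC = 293.6 mm².
A_CD = 533.6 mm².
A_DE = 418.1 mm².
δ_AB = -54100·852/(445.1·72200) = -1.434 mm
δ_BC = -24000·227/(293.6·72200) = -0.257 mm
δ_CD = -24000·584/(533.6·72200) = -0.3638 mm
δ_DE = 17600·866/(418.1·72200) = 0.5049 mm
δ = Σδ_i = -1.55 mm.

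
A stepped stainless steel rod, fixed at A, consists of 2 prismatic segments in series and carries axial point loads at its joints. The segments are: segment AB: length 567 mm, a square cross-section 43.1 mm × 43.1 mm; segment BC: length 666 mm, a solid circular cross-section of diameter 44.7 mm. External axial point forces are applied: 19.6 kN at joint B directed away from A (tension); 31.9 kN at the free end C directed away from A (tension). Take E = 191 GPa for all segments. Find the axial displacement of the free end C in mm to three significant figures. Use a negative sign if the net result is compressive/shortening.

0.153 mm

Internal axial forces (sectioning from the free end, tension +): N_BC = 31.9 kN, N_AB = 51.5 kN.
A_AB = 1858 mm².
A_BC = 1569 mm².
δ_AB = 51500·567/(1858·191000) = 0.0823 mm
δ_BC = 31900·666/(1569·191000) = 0.07088 mm
δ = Σδ_i = 0.1532 mm.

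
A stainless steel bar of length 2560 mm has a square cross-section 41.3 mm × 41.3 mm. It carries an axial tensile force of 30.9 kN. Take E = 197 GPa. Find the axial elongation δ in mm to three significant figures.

0.235 mm

A = 1706 mm².
δ_mech = NL/(AE) = 30900·2560/(1706·197000) = 0.2354 mm.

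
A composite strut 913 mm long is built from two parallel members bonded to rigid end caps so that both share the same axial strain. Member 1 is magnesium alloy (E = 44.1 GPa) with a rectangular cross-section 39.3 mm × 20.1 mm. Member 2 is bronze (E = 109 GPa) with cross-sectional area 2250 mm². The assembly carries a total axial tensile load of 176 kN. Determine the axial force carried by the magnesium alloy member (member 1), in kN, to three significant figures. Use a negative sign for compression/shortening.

21.9 kN

A_1 = 789.9 mm².
Equal strain + equilibrium ⇒ each member carries load in proportion to AE: A₁E₁ = 34840000 N, A₂E₂ = 245200000 N, ΣAE = 280100000 N.
F₁ = P·A₁E₁/ΣAE = 176000·34840000/280100000 = 21890 N.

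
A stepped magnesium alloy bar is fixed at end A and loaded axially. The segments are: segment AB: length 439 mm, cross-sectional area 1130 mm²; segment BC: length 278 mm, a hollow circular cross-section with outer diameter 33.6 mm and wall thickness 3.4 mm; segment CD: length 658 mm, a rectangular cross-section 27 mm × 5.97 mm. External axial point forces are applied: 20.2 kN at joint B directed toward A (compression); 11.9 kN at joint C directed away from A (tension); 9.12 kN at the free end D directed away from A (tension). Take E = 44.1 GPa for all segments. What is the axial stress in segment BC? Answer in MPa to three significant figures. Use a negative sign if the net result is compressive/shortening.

65.2 MPa

Internal axial forces (sectioning from the free end, tension +): N_CD = 9.12 kN, N_BC = 21.02 kN, N_AB = 0.82 kN.
A_BC = 322.6 mm².
σ_BC = N_BC/A_BC = 21020/322.6 = 65.16 MPa.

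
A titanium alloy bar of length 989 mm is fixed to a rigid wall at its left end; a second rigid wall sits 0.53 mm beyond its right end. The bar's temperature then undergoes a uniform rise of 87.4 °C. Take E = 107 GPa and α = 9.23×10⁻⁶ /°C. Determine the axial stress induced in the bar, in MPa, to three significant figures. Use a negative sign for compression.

Free thermal expansion αLΔT = 9.23e-6 · 989 · 87.4 = 0.7978 mm.
The walls engage after the gap closes; constrained expansion = 0.7978 − 0.53 = 0.2678 mm.
The walls impose strain ε = −(0.2678)/989 = -2.7081e-04; σ = Eε = 107000 · -2.7081e-04 = -28.98 MPa.

-29.0 MPa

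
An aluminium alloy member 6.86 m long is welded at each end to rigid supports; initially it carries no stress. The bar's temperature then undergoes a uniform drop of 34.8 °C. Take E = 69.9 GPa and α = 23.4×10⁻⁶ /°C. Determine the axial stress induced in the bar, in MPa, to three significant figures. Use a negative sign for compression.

56.9 MPa

Free thermal expansion αLΔT = 23.4e-6 · 6860 · -34.8 = -5.586 mm.
The walls impose strain ε = −(-5.586)/6860 = 8.1432e-04; σ = Eε = 69900 · 8.1432e-04 = 56.92 MPa.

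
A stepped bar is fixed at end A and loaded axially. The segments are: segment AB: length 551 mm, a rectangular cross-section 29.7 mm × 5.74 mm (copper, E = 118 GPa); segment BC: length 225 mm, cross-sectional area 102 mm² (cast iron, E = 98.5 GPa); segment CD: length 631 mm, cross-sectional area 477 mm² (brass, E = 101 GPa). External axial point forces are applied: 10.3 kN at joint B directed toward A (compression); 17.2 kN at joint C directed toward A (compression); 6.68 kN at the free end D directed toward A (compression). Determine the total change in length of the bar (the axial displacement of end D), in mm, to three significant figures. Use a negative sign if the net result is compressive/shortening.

-1.56 mm

Internal axial forces (sectioning from the free end, tension +): N_CD = -6.68 kN, N_BC = -23.88 kN, N_AB = -34.18 kN.
A_AB = 170.5 mm².
δ_AB = -34180·551/(170.5·118000) = -0.9362 mm
δ_BC = -23880·225/(102·98500) = -0.5348 mm
δ_CD = -6680·631/(477·101000) = -0.08749 mm
δ = Σδ_i = -1.558 mm.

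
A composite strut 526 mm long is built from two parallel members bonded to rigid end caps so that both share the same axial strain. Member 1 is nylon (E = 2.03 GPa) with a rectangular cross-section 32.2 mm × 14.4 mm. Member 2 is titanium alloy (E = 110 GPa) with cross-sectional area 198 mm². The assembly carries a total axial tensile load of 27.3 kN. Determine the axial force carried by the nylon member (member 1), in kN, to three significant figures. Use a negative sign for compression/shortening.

A_1 = 463.7 mm².
Equal strain + equilibrium ⇒ each member carries load in proportion to AE: A₁E₁ = 941300 N, A₂E₂ = 21780000 N, ΣAE = 22720000 N.
F₁ = P·A₁E₁/ΣAE = 27300·941300/22720000 = 1131 N.

1.13 kN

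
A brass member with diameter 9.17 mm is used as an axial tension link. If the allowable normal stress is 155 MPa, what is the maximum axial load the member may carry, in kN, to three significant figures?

10.2 kN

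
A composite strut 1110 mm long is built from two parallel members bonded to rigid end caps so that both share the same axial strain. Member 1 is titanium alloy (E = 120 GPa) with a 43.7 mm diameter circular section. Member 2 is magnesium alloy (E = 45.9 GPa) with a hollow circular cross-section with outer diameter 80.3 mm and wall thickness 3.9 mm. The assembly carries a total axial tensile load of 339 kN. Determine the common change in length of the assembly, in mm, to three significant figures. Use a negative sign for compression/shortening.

A_1 = 1500 mm².
A_2 = 936.1 mm².
Equal strain + equilibrium ⇒ each member carries load in proportion to AE: A₁E₁ = 180000000 N, A₂E₂ = 42970000 N, ΣAE = 222900000 N.
δ = PL/ΣAE = 339000·1110/222900000 = 1.688 mm.

1.69 mm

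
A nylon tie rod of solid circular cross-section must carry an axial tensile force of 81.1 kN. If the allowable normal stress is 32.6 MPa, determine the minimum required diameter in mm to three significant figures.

Required area A ≥ P/σ_allow = 81100/32.6 = 2488 mm².
For a solid circular section, d ≥ √(4A/π) = 56.28 mm.

56.3 mm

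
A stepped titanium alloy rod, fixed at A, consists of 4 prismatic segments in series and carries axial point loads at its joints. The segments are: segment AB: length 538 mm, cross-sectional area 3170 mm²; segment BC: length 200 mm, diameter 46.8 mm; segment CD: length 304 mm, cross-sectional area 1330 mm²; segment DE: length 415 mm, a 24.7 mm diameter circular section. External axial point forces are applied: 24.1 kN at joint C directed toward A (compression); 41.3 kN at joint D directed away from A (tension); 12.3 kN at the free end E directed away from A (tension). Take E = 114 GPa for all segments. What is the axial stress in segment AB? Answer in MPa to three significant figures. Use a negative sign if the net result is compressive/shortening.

9.31 MPa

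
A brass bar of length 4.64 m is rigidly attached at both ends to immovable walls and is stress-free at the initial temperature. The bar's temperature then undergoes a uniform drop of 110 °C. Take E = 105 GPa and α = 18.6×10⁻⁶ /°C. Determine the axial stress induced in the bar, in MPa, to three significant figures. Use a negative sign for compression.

Free thermal expansion αLΔT = 18.6e-6 · 4640 · -110 = -9.493 mm.
The walls impose strain ε = −(-9.493)/4640 = 2.0460e-03; σ = Eε = 105000 · 2.0460e-03 = 214.8 MPa.

215 MPa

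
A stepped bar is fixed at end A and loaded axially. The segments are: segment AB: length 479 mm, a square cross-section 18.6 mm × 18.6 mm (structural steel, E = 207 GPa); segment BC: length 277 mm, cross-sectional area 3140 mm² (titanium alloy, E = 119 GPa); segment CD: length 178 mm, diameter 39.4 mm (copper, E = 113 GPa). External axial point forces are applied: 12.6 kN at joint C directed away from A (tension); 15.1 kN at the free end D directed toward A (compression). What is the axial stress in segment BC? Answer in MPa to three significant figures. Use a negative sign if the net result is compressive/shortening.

-0.796 MPa

Internal axial forces (sectioning from the free end, tension +): N_CD = -15.1 kN, N_BC = -2.5 kN, N_AB = -2.5 kN.
σ_BC = N_BC/A_BC = -2500/3140 = -0.7962 MPa.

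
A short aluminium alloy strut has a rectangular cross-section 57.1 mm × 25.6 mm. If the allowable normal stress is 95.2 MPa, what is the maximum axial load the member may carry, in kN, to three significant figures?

139 kN

A = 1462 mm².
P_max = σ_allow · A = 95.2 · 1462 = 139200 N = 139.2 kN.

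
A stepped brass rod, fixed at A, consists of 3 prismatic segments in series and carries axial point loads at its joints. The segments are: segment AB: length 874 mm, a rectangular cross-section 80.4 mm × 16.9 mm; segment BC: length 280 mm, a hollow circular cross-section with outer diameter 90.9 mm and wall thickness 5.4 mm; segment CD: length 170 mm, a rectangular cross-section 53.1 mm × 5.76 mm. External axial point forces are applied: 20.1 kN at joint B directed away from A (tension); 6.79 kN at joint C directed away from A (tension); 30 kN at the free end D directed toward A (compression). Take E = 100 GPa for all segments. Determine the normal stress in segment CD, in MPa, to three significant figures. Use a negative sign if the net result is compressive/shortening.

-98.1 MPa

Internal axial forces (sectioning from the free end, tension +): N_CD = -30 kN, N_BC = -23.21 kN, N_AB = -3.11 kN.
A_CD = 305.9 mm².
σ_CD = N_CD/A_CD = -30000/305.9 = -98.09 MPa.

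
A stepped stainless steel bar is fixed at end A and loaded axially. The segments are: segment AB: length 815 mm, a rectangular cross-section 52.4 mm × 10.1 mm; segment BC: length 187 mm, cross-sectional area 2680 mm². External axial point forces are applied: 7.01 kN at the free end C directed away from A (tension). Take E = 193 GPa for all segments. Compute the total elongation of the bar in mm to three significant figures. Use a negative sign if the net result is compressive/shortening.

0.0585 mm

Internal axial forces (sectioning from the free end, tension +): N_BC = 7.01 kN, N_AB = 7.01 kN.
A_AB = 529.2 mm².
δ_AB = 7010·815/(529.2·193000) = 0.05593 mm
δ_BC = 7010·187/(2680·193000) = 0.002534 mm
δ = Σδ_i = 0.05847 mm.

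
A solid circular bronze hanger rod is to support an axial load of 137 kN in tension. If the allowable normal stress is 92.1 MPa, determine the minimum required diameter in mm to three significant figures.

43.5 mm

Required area A ≥ P/σ_allow = 137000/92.1 = 1488 mm².
For a solid circular section, d ≥ √(4A/π) = 43.52 mm.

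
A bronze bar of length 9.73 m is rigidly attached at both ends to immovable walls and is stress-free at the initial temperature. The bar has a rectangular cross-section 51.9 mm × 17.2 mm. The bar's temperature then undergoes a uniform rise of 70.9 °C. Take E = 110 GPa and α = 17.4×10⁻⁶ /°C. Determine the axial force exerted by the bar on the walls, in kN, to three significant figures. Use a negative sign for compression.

Free thermal expansion αLΔT = 17.4e-6 · 9730 · 70.9 = 12 mm.
The walls impose strain ε = −(12)/9730 = -1.2337e-03; σ = Eε = 110000 · -1.2337e-03 = -135.7 MPa.
Wall reaction R = σ·A = -135.7·892.7 = -121100 N = -121.1 kN.

-121 kN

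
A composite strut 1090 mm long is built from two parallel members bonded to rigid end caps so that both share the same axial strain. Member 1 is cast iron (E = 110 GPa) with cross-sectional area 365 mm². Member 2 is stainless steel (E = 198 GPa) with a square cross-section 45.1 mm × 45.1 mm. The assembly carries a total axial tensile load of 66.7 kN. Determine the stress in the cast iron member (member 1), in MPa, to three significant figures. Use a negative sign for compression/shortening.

16.6 MPa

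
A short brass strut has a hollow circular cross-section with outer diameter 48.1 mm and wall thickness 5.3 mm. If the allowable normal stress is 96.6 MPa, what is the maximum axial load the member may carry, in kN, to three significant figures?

68.8 kN

A = 712.6 mm².
P_max = σ_allow · A = 96.6 · 712.6 = 68840 N = 68.84 kN.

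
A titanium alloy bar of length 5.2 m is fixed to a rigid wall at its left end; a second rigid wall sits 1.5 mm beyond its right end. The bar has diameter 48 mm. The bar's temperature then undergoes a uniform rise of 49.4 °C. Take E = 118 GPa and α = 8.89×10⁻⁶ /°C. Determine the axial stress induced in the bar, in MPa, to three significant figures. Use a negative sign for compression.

-17.8 MPa

Free thermal expansion αLΔT = 8.89e-6 · 5200 · 49.4 = 2.284 mm.
The walls engage after the gap closes; constrained expansion = 2.284 − 1.5 = 0.7837 mm.
The walls impose strain ε = −(0.7837)/5200 = -1.5070e-04; σ = Eε = 118000 · -1.5070e-04 = -17.78 MPa.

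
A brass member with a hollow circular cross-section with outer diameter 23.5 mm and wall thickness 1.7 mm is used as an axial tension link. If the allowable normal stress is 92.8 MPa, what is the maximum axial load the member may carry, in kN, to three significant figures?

10.8 kN

A = 116.4 mm².
P_max = σ_allow · A = 92.8 · 116.4 = 10800 N = 10.8 kN.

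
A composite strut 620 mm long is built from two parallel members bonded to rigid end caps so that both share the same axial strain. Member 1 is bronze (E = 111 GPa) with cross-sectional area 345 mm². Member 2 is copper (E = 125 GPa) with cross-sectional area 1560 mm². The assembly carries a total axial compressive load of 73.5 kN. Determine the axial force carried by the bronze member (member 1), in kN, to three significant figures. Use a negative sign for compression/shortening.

Equal strain + equilibrium ⇒ each member carries load in proportion to AE: A₁E₁ = 38300000 N, A₂E₂ = 195000000 N, ΣAE = 233300000 N.
F₁ = P·A₁E₁/ΣAE = -73500·38300000/233300000 = -12060 N.

-12.1 kN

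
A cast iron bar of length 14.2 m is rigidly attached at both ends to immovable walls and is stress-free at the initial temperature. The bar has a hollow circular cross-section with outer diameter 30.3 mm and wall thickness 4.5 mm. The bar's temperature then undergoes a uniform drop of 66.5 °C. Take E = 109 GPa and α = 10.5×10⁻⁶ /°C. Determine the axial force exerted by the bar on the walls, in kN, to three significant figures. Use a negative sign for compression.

Free thermal expansion αLΔT = 10.5e-6 · 14200 · -66.5 = -9.915 mm.
The walls impose strain ε = −(-9.915)/14200 = 6.9825e-04; σ = Eε = 109000 · 6.9825e-04 = 76.11 MPa.
Wall reaction R = σ·A = 76.11·364.7 = 27760 N = 27.76 kN.

27.8 kN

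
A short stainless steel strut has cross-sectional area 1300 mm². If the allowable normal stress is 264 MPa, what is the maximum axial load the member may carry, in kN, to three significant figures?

P_max = σ_allow · A = 264 · 1300 = 343200 N = 343.2 kN.

343 kN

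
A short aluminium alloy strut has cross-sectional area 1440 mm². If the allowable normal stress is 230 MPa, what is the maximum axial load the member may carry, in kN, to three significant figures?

P_max = σ_allow · A = 230 · 1440 = 331200 N = 331.2 kN.

331 kN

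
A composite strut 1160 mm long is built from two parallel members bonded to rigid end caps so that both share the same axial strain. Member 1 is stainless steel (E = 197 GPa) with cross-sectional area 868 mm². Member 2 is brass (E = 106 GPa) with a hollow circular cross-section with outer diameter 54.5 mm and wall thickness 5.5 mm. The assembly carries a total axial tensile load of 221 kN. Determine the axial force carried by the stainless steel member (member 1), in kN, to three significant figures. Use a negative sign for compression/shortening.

A_2 = 846.7 mm².
Equal strain + equilibrium ⇒ each member carries load in proportion to AE: A₁E₁ = 171000000 N, A₂E₂ = 89750000 N, ΣAE = 260700000 N.
F₁ = P·A₁E₁/ΣAE = 221000·171000000/260700000 = 144900 N.

145 kN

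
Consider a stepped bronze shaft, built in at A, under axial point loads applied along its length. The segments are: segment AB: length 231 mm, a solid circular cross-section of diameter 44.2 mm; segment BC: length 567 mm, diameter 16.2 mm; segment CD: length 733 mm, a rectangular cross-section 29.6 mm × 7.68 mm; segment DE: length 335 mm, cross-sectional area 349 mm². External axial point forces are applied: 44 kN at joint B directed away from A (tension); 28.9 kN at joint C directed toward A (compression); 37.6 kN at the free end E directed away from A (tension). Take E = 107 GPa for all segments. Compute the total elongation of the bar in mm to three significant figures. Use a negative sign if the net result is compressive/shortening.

1.77 mm

Internal axial forces (sectioning from the free end, tension +): N_DE = 37.6 kN, N_CD = 37.6 kN, N_BC = 8.7 kN, N_AB = 52.7 kN.
A_AB = 1534 mm².
A_BC = 206.1 mm².
A_CD = 227.3 mm².
δ_AB = 52700·231/(1534·107000) = 0.07415 mm
δ_BC = 8700·567/(206.1·107000) = 0.2237 mm
δ_CD = 37600·733/(227.3·107000) = 1.133 mm
δ_DE = 37600·335/(349·107000) = 0.3373 mm
δ = Σδ_i = 1.768 mm.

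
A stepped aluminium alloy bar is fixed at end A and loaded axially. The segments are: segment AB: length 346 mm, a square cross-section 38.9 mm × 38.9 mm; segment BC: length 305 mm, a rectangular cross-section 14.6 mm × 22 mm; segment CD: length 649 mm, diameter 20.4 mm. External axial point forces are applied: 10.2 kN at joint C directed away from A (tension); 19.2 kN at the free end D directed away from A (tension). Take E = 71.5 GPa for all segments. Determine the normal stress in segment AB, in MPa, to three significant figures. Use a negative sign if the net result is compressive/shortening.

Internal axial forces (sectioning from the free end, tension +): N_CD = 19.2 kN, N_BC = 29.4 kN, N_AB = 29.4 kN.
A_AB = 1513 mm².
σ_AB = N_AB/A_AB = 29400/1513 = 19.43 MPa.

19.4 MPa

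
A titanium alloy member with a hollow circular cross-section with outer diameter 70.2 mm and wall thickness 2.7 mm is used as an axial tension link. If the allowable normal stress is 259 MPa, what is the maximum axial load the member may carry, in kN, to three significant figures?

A = 572.6 mm².
P_max = σ_allow · A = 259 · 572.6 = 148300 N = 148.3 kN.

148 kN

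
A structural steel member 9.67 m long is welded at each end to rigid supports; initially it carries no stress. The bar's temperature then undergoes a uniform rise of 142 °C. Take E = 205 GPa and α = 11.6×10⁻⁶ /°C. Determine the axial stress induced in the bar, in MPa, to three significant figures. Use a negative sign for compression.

Free thermal expansion αLΔT = 11.6e-6 · 9670 · 142 = 15.93 mm.
The walls impose strain ε = −(15.93)/9670 = -1.6472e-03; σ = Eε = 205000 · -1.6472e-03 = -337.7 MPa.

-338 MPa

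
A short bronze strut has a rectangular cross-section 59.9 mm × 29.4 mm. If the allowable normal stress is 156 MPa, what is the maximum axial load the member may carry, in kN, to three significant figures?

275 kN

A = 1761 mm².
P_max = σ_allow · A = 156 · 1761 = 274700 N = 274.7 kN.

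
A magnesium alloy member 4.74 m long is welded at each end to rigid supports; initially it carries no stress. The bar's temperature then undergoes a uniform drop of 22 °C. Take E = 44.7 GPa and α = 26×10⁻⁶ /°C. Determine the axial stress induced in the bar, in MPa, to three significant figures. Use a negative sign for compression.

Free thermal expansion αLΔT = 26e-6 · 4740 · -22 = -2.711 mm.
The walls impose strain ε = −(-2.711)/4740 = 5.7200e-04; σ = Eε = 44700 · 5.7200e-04 = 25.57 MPa.

25.6 MPa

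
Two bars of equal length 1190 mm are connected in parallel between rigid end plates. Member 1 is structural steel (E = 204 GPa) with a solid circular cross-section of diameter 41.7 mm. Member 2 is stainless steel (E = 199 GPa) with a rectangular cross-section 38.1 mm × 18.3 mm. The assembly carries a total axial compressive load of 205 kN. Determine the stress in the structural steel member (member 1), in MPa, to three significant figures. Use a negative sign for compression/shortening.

A_1 = 1366 mm².
A_2 = 697.2 mm².
Equal strain + equilibrium ⇒ each member carries load in proportion to AE: A₁E₁ = 278600000 N, A₂E₂ = 138700000 N, ΣAE = 417400000 N.
σ₁ = P·E₁/ΣAE = -205000·204000/417400000 = -100.2 MPa.

-100 MPa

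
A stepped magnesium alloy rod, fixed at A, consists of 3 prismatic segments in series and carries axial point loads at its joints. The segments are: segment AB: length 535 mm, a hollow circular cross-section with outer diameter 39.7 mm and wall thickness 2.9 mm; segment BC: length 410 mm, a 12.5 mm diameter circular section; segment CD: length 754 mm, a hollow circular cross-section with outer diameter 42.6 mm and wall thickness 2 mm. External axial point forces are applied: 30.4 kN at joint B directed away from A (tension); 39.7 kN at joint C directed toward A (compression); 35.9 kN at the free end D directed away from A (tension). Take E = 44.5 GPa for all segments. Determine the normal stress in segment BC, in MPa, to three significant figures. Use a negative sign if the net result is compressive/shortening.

Internal axial forces (sectioning from the free end, tension +): N_CD = 35.9 kN, N_BC = -3.8 kN, N_AB = 26.6 kN.
A_BC = 122.7 mm².
σ_BC = N_BC/A_BC = -3800/122.7 = -30.97 MPa.

-31.0 MPa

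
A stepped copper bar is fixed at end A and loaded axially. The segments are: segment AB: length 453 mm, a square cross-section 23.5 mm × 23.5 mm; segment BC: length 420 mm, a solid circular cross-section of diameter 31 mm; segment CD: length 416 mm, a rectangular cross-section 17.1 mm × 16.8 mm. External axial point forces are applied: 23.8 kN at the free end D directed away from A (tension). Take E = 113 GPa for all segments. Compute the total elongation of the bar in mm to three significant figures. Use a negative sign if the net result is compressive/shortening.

Internal axial forces (sectioning from the free end, tension +): N_CD = 23.8 kN, N_BC = 23.8 kN, N_AB = 23.8 kN.
A_AB = 552.2 mm².
A_BC = 754.8 mm².
A_CD = 287.3 mm².
δ_AB = 23800·453/(552.2·113000) = 0.1728 mm
δ_BC = 23800·420/(754.8·113000) = 0.1172 mm
δ_CD = 23800·416/(287.3·113000) = 0.305 mm
δ = Σδ_i = 0.595 mm.

0.595 mm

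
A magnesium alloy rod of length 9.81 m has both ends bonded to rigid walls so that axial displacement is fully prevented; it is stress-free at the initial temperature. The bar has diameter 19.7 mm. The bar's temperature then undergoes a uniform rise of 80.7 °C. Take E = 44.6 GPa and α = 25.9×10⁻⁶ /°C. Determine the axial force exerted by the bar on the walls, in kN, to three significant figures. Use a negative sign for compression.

Free thermal expansion αLΔT = 25.9e-6 · 9810 · 80.7 = 20.5 mm.
The walls impose strain ε = −(20.5)/9810 = -2.0901e-03; σ = Eε = 44600 · -2.0901e-03 = -93.22 MPa.
Wall reaction R = σ·A = -93.22·304.8 = -28410 N = -28.41 kN.

-28.4 kN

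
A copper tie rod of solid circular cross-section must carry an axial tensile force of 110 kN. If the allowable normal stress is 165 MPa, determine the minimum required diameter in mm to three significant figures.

Required area A ≥ P/σ_allow = 110000/165 = 666.7 mm².
For a solid circular section, d ≥ √(4A/π) = 29.13 mm.

29.1 mm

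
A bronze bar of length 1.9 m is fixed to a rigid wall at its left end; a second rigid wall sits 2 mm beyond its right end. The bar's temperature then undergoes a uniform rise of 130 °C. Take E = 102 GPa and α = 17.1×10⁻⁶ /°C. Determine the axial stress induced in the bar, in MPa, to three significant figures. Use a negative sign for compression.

Free thermal expansion αLΔT = 17.1e-6 · 1900 · 130 = 4.224 mm.
The walls engage after the gap closes; constrained expansion = 4.224 − 2 = 2.224 mm.
The walls impose strain ε = −(2.224)/1900 = -1.1704e-03; σ = Eε = 102000 · -1.1704e-03 = -119.4 MPa.

-119 MPa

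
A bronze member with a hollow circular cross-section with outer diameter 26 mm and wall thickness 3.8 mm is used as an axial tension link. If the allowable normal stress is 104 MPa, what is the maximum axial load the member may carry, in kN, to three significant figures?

27.6 kN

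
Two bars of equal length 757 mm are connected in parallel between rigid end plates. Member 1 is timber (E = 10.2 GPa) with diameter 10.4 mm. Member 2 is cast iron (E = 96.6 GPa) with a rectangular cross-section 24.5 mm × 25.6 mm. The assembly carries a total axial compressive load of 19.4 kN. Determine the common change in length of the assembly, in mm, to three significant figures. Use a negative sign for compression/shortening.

-0.239 mm

A_1 = 84.95 mm².
A_2 = 627.2 mm².
Equal strain + equilibrium ⇒ each member carries load in proportion to AE: A₁E₁ = 866500 N, A₂E₂ = 60590000 N, ΣAE = 61450000 N.
δ = PL/ΣAE = -19400·757/61450000 = -0.239 mm.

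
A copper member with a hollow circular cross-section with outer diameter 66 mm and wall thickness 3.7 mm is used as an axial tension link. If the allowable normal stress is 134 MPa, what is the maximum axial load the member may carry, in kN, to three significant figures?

97.0 kN

A = 724.2 mm².
P_max = σ_allow · A = 134 · 724.2 = 97040 N = 97.04 kN.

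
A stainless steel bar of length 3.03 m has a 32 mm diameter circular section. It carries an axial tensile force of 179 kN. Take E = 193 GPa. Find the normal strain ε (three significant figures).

0.00115

A = 804.2 mm².
σ = N/A = 222.6 MPa; ε = σ/E = 222.6/193000 = 1.153e-03.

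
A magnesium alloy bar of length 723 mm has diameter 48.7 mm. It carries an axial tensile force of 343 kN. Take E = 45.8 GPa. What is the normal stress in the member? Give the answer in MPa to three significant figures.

184 MPa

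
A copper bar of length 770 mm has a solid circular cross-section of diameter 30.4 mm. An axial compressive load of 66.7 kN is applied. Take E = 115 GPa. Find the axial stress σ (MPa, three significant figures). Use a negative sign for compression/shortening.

A = 725.8 mm².
σ = N/A = -66700/725.8 = -91.89 MPa.

-91.9 MPa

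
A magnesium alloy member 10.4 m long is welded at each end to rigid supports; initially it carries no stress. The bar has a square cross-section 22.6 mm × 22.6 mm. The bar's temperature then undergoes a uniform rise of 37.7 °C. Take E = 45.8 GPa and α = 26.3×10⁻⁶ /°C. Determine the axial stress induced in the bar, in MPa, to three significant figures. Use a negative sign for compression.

Free thermal expansion αLΔT = 26.3e-6 · 10400 · 37.7 = 10.31 mm.
The walls impose strain ε = −(10.31)/10400 = -9.9151e-04; σ = Eε = 45800 · -9.9151e-04 = -45.41 MPa.

-45.4 MPa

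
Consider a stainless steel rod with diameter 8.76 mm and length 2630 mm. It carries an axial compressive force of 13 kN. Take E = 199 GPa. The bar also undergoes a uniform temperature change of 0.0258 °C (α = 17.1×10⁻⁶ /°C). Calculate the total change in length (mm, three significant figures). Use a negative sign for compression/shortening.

A = 60.27 mm².
δ_mech = NL/(AE) = -13000·2630/(60.27·199000) = -2.851 mm.
δ_thermal = αLΔT = 17.1e-6·2630·0.0258 = 0.00116 mm.
δ = δ_mech + δ_thermal = -2.85 mm.

-2.85 mm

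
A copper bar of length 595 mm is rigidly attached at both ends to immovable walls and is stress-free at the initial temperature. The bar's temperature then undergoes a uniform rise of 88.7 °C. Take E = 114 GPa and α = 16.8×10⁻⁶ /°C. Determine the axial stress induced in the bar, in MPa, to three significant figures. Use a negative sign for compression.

Free thermal expansion αLΔT = 16.8e-6 · 595 · 88.7 = 0.8866 mm.
The walls impose strain ε = −(0.8866)/595 = -1.4902e-03; σ = Eε = 114000 · -1.4902e-03 = -169.9 MPa.

-170 MPa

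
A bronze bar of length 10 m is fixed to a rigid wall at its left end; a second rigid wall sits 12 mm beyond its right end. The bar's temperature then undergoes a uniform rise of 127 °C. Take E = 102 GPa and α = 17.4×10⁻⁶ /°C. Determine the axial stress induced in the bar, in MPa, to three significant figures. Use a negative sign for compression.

-103 MPa

Free thermal expansion αLΔT = 17.4e-6 · 10000 · 127 = 22.1 mm.
The walls engage after the gap closes; constrained expansion = 22.1 − 12 = 10.1 mm.
The walls impose strain ε = −(10.1)/10000 = -1.0098e-03; σ = Eε = 102000 · -1.0098e-03 = -103 MPa.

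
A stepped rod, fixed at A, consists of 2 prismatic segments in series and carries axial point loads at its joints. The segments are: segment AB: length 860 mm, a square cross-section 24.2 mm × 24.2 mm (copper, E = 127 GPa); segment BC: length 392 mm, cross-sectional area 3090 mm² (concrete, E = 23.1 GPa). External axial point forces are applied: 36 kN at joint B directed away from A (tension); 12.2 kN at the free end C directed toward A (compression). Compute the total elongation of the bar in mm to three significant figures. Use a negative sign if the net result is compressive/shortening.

0.208 mm

Internal axial forces (sectioning from the free end, tension +): N_BC = -12.2 kN, N_AB = 23.8 kN.
A_AB = 585.6 mm².
δ_AB = 23800·860/(585.6·127000) = 0.2752 mm
δ_BC = -12200·392/(3090·23100) = -0.067 mm
δ = Σδ_i = 0.2082 mm.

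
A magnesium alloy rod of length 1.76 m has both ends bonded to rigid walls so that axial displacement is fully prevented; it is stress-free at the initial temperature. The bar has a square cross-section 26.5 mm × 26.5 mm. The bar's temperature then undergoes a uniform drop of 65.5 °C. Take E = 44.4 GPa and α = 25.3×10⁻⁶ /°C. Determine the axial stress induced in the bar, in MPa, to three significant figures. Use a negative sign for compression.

Free thermal expansion αLΔT = 25.3e-6 · 1760 · -65.5 = -2.917 mm.
The walls impose strain ε = −(-2.917)/1760 = 1.6571e-03; σ = Eε = 44400 · 1.6571e-03 = 73.58 MPa.

73.6 MPa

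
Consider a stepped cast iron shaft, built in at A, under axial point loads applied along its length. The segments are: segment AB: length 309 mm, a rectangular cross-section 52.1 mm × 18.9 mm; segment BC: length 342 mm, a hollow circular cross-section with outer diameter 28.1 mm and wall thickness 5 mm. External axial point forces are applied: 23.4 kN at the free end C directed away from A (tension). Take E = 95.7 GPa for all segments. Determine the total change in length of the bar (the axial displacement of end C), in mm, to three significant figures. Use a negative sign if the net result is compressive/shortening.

0.307 mm

Internal axial forces (sectioning from the free end, tension +): N_BC = 23.4 kN, N_AB = 23.4 kN.
A_AB = 984.7 mm².
A_BC = 362.9 mm².
δ_AB = 23400·309/(984.7·95700) = 0.07673 mm
δ_BC = 23400·342/(362.9·95700) = 0.2305 mm
δ = Σδ_i = 0.3072 mm.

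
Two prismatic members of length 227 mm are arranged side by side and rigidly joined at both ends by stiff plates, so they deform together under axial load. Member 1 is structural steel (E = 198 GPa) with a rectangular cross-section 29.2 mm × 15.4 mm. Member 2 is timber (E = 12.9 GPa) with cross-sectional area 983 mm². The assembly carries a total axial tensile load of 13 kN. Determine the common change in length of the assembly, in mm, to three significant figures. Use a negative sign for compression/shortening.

0.0290 mm

A_1 = 449.7 mm².
Equal strain + equilibrium ⇒ each member carries load in proportion to AE: A₁E₁ = 89040000 N, A₂E₂ = 12680000 N, ΣAE = 101700000 N.
δ = PL/ΣAE = 13000·227/101700000 = 0.02901 mm.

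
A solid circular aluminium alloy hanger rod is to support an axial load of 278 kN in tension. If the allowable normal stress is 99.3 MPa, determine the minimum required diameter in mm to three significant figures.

Required area A ≥ P/σ_allow = 278000/99.3 = 2800 mm².
For a solid circular section, d ≥ √(4A/π) = 59.7 mm.

59.7 mm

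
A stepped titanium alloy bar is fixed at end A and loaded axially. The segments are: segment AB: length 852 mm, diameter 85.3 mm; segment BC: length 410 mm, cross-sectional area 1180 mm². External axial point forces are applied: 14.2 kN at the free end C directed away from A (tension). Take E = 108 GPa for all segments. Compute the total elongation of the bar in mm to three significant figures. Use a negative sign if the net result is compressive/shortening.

0.0653 mm

Internal axial forces (sectioning from the free end, tension +): N_BC = 14.2 kN, N_AB = 14.2 kN.
A_AB = 5715 mm².
δ_AB = 14200·852/(5715·108000) = 0.0196 mm
δ_BC = 14200·410/(1180·108000) = 0.04568 mm
δ = Σδ_i = 0.06529 mm.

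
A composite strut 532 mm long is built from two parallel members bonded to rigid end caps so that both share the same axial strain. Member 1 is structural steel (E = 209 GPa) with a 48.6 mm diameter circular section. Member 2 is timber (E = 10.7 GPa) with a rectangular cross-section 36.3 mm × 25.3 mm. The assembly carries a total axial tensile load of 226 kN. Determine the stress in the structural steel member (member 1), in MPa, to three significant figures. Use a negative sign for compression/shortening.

119 MPa

A_1 = 1855 mm².
A_2 = 918.4 mm².
Equal strain + equilibrium ⇒ each member carries load in proportion to AE: A₁E₁ = 387700000 N, A₂E₂ = 9827000 N, ΣAE = 397500000 N.
σ₁ = P·E₁/ΣAE = 226000·209000/397500000 = 118.8 MPa.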